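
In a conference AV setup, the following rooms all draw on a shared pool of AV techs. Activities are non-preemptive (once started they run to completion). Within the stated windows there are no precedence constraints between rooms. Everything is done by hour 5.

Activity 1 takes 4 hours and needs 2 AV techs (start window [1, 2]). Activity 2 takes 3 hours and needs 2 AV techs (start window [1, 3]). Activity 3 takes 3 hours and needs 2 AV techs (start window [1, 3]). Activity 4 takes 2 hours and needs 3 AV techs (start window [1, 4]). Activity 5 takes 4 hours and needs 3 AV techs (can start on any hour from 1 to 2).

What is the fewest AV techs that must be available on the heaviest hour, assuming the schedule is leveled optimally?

9

Early-start (Activity 1@1, Activity 2@1, Activity 3@1, Activity 4@1, Activity 5@1) gives peak 12: h1:12  h2:12  h3:9  h4:5  h5:0.
Shift Activity 4→4.
Schedule Activity 1@1, Activity 2@1, Activity 3@1, Activity 4@4, Activity 5@1: h1:9  h2:9  h3:9  h4:8  h5:3 — peak 9.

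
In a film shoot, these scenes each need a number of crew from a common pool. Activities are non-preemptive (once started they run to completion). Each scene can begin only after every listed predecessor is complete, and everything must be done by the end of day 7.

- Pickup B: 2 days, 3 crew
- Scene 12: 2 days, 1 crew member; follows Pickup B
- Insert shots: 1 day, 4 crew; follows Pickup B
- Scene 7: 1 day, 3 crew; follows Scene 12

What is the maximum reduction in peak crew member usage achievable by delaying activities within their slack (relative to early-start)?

1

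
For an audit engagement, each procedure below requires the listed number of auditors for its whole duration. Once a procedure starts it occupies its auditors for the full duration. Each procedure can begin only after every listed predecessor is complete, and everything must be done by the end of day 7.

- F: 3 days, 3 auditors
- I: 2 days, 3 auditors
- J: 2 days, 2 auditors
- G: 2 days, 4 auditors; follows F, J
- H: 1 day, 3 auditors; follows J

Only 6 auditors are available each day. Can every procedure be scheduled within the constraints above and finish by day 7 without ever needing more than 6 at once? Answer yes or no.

yes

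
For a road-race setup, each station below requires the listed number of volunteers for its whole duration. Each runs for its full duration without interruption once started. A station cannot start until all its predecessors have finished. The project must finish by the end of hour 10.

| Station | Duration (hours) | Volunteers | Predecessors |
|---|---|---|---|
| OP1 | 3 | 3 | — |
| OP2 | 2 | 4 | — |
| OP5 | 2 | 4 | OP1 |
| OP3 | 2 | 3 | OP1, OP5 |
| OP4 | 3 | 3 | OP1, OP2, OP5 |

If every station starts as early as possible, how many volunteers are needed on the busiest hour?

7

Early-start schedule: OP1@1, OP2@1, OP5@4, OP3@6, OP4@6.
Load per hour: hour 1: 7, hour 2: 7, hour 3: 3, hour 4: 4, hour 5: 4, hour 6: 6, hour 7: 6, hour 8: 3, hour 9: 0, hour 10: 0.
Peak is 7.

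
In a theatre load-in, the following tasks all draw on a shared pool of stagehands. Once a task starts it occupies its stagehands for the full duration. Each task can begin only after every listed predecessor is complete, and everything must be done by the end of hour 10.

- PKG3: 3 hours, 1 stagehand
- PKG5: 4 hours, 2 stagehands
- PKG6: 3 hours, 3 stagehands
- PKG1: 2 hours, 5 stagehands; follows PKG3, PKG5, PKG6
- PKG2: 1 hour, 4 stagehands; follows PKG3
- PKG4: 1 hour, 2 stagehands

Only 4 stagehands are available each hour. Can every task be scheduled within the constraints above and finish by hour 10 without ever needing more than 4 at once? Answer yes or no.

no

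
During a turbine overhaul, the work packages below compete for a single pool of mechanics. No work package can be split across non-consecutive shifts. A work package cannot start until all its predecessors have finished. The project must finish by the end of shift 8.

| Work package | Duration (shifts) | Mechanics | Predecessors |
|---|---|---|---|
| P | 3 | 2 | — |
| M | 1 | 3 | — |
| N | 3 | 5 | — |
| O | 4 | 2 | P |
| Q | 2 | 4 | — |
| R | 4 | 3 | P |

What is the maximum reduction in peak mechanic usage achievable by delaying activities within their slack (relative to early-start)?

5

Early-start peak: s1:14  s2:11  s3:7  s4:5  s5:5  s6:5  s7:5  s8:0 ⇒ 14.
Leveled (P@1, M@1, N@2, O@4, Q@5, R@5): s1:5  s2:7  s3:7  s4:7  s5:9  s6:9  s7:5  s8:3 ⇒ 9.
Reduction 14 − 9 = 5.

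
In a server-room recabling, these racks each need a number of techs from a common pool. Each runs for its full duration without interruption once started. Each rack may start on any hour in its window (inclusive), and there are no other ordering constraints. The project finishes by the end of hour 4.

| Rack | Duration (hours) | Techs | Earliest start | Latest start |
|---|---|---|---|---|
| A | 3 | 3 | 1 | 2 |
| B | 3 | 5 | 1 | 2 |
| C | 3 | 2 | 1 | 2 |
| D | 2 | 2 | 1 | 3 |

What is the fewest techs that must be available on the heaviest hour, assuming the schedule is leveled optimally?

Schedule A@1, B@1, C@1, D@1: h1:12  h2:12  h3:10  h4:0 — peak 12.
No arrangement of the 24 feasible schedules does better.

12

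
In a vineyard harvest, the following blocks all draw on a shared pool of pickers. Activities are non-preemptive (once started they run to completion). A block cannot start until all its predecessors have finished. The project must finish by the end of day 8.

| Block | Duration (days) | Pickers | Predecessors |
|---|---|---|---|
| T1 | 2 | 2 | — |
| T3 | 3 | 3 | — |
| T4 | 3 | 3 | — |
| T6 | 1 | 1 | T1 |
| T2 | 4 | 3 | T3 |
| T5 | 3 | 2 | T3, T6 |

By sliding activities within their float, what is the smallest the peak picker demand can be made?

6

Early-start (T1@1, T3@1, T4@1, T6@3, T2@4, T5@4) gives peak 8: d1:8  d2:8  d3:7  d4:5  d5:5  d6:5  d7:3  d8:0.
Shift T4→3, T6→4, T2→5, T5→6.
Schedule T1@1, T3@1, T4@3, T6@4, T2@5, T5@6: d1:5  d2:5  d3:6  d4:4  d5:6  d6:5  d7:5  d8:5 — peak 6.
Total picker-days = 41 over 8 days ⇒ peak ≥ ⌈41/8⌉ = 6, so 6 is optimal.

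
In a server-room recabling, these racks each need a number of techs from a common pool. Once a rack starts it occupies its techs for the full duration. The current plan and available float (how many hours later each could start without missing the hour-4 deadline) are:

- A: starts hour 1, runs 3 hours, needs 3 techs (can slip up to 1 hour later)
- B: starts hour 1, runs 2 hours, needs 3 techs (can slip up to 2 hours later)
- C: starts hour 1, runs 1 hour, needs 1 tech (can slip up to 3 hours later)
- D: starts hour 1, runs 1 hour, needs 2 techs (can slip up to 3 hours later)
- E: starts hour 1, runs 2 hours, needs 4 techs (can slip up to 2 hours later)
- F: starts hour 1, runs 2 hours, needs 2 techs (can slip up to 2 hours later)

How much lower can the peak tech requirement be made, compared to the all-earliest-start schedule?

Early-start peak: h1:15  h2:12  h3:3  h4:0 ⇒ 15.
Leveled (A@1, B@1, C@3, D@4, E@3, F@1): h1:8  h2:8  h3:8  h4:6 ⇒ 8.
Reduction 15 − 8 = 7.

7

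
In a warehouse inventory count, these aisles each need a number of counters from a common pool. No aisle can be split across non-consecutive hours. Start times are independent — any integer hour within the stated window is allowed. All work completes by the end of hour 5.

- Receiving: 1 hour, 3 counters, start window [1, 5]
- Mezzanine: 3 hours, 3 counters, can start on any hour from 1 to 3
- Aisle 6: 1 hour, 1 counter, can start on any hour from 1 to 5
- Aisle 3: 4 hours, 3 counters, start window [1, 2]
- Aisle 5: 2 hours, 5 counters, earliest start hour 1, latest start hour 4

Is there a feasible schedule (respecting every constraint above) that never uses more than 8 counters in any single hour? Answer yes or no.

yes

Schedule Receiving@1, Mezzanine@1, Aisle 6@1, Aisle 3@2, Aisle 5@4: h1:7  h2:6  h3:6  h4:8  h5:8 — peak 8 ≤ 8.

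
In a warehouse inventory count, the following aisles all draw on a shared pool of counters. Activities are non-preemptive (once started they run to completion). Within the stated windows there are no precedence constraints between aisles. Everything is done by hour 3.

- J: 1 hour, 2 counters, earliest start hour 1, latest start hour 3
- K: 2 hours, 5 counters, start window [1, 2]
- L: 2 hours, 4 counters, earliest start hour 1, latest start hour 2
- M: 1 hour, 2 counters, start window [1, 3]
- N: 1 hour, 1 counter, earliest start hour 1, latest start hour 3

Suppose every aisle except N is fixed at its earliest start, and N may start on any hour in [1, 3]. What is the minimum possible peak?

13

N@1: h1:14  h2:9  h3:0 → peak 14
N@2: h1:13  h2:10  h3:0 → peak 13
N@3: h1:13  h2:9  h3:1 → peak 13
Best is N@2, peak 13.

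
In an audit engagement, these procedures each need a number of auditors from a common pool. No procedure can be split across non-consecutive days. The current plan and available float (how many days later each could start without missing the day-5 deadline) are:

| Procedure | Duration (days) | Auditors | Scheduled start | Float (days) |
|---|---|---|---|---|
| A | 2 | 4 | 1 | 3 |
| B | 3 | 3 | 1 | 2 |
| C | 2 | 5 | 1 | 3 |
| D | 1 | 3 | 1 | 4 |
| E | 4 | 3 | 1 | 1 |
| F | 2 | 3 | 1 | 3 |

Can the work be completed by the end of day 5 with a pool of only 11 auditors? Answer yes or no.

yes

Schedule A@1, B@1, C@3, D@1, E@2, F@4: d1:10  d2:10  d3:11  d4:11  d5:6 — peak 11 ≤ 11.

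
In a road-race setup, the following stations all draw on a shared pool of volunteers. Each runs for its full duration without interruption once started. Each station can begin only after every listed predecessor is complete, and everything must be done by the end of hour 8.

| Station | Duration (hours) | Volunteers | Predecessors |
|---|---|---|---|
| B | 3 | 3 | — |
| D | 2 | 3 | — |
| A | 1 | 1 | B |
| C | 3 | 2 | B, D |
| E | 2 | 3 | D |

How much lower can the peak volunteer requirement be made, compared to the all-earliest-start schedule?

Early-start peak: h1:6  h2:6  h3:6  h4:6  h5:2  h6:2  h7:0  h8:0 ⇒ 6.
Leveled (B@1, D@4, A@4, C@6, E@6): h1:3  h2:3  h3:3  h4:4  h5:3  h6:5  h7:5  h8:2 ⇒ 5.
Reduction 6 − 5 = 1.

1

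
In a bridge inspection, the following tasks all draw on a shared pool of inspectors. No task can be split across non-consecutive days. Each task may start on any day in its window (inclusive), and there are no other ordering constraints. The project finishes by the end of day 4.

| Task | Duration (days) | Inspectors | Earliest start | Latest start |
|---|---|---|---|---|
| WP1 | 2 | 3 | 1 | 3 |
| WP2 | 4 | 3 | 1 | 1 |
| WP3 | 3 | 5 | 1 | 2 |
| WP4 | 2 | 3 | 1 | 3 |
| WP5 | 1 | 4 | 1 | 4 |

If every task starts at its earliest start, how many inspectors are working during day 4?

3

At early start, day 4 has: WP2.
Demand: 3 = 3.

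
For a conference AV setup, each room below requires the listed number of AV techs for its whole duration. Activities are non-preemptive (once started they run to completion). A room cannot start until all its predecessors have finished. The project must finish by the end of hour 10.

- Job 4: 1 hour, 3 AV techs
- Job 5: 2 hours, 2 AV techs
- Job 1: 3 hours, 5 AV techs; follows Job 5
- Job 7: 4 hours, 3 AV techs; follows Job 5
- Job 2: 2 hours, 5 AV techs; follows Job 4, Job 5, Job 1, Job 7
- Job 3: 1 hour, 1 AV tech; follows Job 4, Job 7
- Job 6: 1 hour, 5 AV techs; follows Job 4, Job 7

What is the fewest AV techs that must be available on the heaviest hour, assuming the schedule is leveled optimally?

8

Early-start (Job 4@1, Job 5@1, Job 1@3, Job 7@3, Job 2@7, Job 3@7, Job 6@7) gives peak 11: h1:5  h2:2  h3:8  h4:8  h5:8  h6:3  h7:11  h8:5  h9:0  h10:0.
Shift Job 6→9.
Schedule Job 4@1, Job 5@1, Job 1@3, Job 7@3, Job 2@7, Job 3@7, Job 6@9: h1:5  h2:2  h3:8  h4:8  h5:8  h6:3  h7:6  h8:5  h9:5  h10:0 — peak 8.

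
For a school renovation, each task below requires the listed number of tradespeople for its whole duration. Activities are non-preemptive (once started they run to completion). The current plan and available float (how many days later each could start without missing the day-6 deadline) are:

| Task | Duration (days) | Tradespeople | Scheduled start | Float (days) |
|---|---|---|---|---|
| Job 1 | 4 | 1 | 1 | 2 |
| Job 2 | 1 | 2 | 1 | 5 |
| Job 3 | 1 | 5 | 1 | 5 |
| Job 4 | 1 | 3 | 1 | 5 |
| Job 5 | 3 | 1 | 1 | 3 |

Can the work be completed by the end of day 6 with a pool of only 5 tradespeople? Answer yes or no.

Schedule Job 1@1, Job 2@1, Job 3@5, Job 4@2, Job 5@1: d1:4  d2:5  d3:2  d4:1  d5:5  d6:0 — peak 5 ≤ 5.

yes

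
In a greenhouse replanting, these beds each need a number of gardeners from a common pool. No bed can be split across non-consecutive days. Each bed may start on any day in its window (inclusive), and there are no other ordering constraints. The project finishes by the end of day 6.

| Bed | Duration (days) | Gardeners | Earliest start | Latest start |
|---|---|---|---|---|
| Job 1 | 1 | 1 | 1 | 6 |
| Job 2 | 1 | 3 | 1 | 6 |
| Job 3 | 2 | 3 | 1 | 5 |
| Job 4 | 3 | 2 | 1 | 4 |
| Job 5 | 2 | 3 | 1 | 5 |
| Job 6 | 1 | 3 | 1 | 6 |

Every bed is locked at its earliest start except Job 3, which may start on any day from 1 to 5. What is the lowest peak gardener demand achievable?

Job 3@1: d1:15  d2:8  d3:2  d4:0  d5:0  d6:0 → peak 15
Job 3@2: d1:12  d2:8  d3:5  d4:0  d5:0  d6:0 → peak 12
Job 3@3: d1:12  d2:5  d3:5  d4:3  d5:0  d6:0 → peak 12
Job 3@4: d1:12  d2:5  d3:2  d4:3  d5:3  d6:0 → peak 12
Job 3@5: d1:12  d2:5  d3:2  d4:0  d5:3  d6:3 → peak 12
Best is Job 3@2, peak 12.

12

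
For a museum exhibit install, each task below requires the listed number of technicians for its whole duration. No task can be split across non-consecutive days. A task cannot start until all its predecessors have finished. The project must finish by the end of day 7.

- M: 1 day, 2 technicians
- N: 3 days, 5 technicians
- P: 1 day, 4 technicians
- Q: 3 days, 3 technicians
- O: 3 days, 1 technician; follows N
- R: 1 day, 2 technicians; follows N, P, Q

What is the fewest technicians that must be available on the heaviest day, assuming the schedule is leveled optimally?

7

Early-start (M@1, N@1, P@1, Q@1, O@4, R@4) gives peak 14: d1:14  d2:8  d3:8  d4:3  d5:1  d6:1  d7:0.
Shift P→4, Q→4, O→5, R→7.
Schedule M@1, N@1, P@4, Q@4, O@5, R@7: d1:7  d2:5  d3:5  d4:7  d5:4  d6:4  d7:3 — peak 7.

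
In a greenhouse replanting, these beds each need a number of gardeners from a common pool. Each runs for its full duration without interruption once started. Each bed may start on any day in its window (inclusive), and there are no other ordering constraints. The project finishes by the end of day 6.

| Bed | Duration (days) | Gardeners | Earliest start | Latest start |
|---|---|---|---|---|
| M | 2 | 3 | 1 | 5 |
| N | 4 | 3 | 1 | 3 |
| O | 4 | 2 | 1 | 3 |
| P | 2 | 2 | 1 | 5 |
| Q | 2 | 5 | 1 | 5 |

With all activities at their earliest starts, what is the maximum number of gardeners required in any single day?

Early-start schedule: M@1, N@1, O@1, P@1, Q@1.
Load per day: day 1: 15, day 2: 15, day 3: 5, day 4: 5, day 5: 0, day 6: 0.
Peak is 15.

15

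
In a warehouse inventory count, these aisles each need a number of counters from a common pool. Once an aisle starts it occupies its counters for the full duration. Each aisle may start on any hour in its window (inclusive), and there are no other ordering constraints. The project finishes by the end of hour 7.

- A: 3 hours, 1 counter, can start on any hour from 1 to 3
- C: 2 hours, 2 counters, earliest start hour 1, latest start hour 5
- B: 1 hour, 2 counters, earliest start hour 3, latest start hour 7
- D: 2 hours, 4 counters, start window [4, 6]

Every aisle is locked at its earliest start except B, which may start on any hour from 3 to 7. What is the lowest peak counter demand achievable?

4

B@3: h1:3  h2:3  h3:3  h4:4  h5:4  h6:0  h7:0 → peak 4
B@4: h1:3  h2:3  h3:1  h4:6  h5:4  h6:0  h7:0 → peak 6
B@5: h1:3  h2:3  h3:1  h4:4  h5:6  h6:0  h7:0 → peak 6
B@6: h1:3  h2:3  h3:1  h4:4  h5:4  h6:2  h7:0 → peak 4
B@7: h1:3  h2:3  h3:1  h4:4  h5:4  h6:0  h7:2 → peak 4
Best is B@3, peak 4.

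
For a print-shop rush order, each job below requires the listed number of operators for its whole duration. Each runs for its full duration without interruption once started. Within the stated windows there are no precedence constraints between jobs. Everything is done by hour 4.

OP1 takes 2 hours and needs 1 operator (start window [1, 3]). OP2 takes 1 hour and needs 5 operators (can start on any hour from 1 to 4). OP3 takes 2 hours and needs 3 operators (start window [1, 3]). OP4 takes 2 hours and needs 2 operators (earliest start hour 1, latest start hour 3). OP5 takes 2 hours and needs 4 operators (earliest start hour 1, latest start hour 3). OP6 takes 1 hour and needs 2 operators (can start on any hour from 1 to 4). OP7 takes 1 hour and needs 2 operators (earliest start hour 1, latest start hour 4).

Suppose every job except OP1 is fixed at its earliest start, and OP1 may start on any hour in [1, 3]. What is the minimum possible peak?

18

OP1@1: h1:19  h2:10  h3:0  h4:0 → peak 19
OP1@2: h1:18  h2:10  h3:1  h4:0 → peak 18
OP1@3: h1:18  h2:9  h3:1  h4:1 → peak 18
Best is OP1@2, peak 18.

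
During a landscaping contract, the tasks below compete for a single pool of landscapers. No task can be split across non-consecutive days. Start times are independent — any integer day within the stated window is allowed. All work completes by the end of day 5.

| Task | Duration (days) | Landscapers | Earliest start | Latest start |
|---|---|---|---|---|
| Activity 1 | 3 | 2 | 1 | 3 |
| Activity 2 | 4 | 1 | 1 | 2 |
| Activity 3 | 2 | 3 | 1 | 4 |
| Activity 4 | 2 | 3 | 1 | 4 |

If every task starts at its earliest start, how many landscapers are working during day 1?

At early start, day 1 has: Activity 1, Activity 2, Activity 3, Activity 4.
Demand: 2 + 1 + 3 + 3 = 9.

9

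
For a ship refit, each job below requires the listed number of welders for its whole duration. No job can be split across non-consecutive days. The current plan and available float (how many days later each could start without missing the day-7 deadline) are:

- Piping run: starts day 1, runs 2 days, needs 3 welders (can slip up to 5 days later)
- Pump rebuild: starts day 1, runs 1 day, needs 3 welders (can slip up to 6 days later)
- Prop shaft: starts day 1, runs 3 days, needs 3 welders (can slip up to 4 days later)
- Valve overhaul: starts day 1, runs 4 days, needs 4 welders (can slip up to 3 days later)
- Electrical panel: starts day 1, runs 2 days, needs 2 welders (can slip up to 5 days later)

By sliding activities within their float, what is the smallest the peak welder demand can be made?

Early-start (Piping run@1, Pump rebuild@1, Prop shaft@1, Valve overhaul@1, Electrical panel@1) gives peak 15: d1:15  d2:12  d3:7  d4:4  d5:0  d6:0  d7:0.
Shift Pump rebuild→3, Valve overhaul→4, Electrical panel→4.
Schedule Piping run@1, Pump rebuild@3, Prop shaft@1, Valve overhaul@4, Electrical panel@4: d1:6  d2:6  d3:6  d4:6  d5:6  d6:4  d7:4 — peak 6.
Total welder-days = 38 over 7 days ⇒ peak ≥ ⌈38/7⌉ = 6, so 6 is optimal.

6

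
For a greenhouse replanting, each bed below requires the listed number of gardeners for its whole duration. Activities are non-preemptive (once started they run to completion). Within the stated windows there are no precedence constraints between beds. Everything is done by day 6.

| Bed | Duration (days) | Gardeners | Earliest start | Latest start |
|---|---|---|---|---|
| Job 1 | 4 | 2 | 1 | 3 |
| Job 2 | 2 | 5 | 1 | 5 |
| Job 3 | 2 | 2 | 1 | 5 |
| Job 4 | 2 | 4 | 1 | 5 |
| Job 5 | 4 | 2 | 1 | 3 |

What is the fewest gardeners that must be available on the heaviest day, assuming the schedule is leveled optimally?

7

Early-start (Job 1@1, Job 2@1, Job 3@1, Job 4@1, Job 5@1) gives peak 15: d1:15  d2:15  d3:4  d4:4  d5:0  d6:0.
Shift Job 3→3, Job 4→5, Job 5→3.
Schedule Job 1@1, Job 2@1, Job 3@3, Job 4@5, Job 5@3: d1:7  d2:7  d3:6  d4:6  d5:6  d6:6 — peak 7.
Total gardener-days = 38 over 6 days ⇒ peak ≥ ⌈38/6⌉ = 7, so 7 is optimal.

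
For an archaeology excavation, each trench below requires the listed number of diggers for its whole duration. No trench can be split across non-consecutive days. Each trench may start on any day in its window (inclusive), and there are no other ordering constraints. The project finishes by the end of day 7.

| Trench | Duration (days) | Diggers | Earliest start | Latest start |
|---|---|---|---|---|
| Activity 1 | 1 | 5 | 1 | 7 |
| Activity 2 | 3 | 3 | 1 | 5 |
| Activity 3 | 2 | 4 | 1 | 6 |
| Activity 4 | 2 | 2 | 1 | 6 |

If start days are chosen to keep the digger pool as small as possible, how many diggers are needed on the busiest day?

5

Early-start (Activity 1@1, Activity 2@1, Activity 3@1, Activity 4@1) gives peak 14: d1:14  d2:9  d3:3  d4:0  d5:0  d6:0  d7:0.
Shift Activity 2→2, Activity 3→5, Activity 4→2.
Schedule Activity 1@1, Activity 2@2, Activity 3@5, Activity 4@2: d1:5  d2:5  d3:5  d4:3  d5:4  d6:4  d7:0 — peak 5.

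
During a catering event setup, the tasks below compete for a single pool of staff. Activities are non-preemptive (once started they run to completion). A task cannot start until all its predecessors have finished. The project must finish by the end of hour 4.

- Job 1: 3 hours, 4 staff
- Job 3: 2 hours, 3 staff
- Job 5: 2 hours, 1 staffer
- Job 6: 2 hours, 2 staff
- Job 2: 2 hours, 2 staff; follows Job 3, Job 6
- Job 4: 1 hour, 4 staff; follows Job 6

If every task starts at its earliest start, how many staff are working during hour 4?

At early start, hour 4 has: Job 2.
Demand: 2 = 2.

2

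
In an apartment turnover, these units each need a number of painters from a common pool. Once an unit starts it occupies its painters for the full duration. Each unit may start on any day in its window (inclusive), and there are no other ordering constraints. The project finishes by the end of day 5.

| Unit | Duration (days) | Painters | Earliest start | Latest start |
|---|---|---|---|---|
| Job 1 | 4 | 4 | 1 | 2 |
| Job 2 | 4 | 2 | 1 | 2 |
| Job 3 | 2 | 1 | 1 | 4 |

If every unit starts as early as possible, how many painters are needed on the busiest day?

Early-start schedule: Job 1@1, Job 2@1, Job 3@1.
Load per day: day 1: 7, day 2: 7, day 3: 6, day 4: 6, day 5: 0.
Peak is 7.

7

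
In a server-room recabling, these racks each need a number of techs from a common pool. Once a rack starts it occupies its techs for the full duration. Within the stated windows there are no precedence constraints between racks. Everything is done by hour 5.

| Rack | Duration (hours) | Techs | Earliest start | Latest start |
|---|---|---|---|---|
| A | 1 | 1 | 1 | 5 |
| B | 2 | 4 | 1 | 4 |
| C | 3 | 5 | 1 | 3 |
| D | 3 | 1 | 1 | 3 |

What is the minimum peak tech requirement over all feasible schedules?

6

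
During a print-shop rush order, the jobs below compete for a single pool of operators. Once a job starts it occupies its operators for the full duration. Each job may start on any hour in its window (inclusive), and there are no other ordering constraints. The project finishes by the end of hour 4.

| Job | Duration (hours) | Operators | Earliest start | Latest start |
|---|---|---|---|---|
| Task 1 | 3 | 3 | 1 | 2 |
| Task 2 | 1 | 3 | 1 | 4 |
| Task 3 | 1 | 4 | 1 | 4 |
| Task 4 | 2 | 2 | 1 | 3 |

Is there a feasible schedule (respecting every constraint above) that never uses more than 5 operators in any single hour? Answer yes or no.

The minimum achievable peak is 6; 5 < 6, so no feasible schedule stays within the cap.

no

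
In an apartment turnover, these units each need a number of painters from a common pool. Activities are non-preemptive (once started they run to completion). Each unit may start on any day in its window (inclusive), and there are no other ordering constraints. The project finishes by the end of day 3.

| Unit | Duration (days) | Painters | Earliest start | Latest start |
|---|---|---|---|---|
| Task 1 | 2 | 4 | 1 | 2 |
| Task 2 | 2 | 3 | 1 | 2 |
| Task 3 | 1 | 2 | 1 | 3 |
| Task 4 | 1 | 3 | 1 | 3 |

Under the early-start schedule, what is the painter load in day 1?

At early start, day 1 has: Task 1, Task 2, Task 3, Task 4.
Demand: 4 + 3 + 2 + 3 = 12.

12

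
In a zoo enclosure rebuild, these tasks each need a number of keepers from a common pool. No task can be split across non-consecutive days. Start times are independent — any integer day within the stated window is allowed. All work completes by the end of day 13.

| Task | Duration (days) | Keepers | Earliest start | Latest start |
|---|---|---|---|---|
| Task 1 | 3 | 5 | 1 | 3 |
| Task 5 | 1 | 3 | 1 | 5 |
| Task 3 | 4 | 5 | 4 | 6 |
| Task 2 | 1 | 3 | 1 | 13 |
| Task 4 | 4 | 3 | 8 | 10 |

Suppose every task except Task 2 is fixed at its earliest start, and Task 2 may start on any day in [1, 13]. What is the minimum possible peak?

8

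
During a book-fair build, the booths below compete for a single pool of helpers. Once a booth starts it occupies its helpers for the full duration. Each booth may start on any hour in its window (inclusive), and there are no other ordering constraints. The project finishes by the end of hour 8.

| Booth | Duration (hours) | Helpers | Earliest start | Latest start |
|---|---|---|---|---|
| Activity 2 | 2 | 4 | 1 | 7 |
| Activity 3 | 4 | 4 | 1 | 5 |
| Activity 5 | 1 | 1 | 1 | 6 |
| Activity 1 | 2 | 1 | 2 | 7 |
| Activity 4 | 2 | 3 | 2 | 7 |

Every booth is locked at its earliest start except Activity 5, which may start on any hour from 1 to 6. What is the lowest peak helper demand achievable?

Activity 5@1: h1:9  h2:12  h3:8  h4:4  h5:0  h6:0  h7:0  h8:0 → peak 12
Activity 5@2: h1:8  h2:13  h3:8  h4:4  h5:0  h6:0  h7:0  h8:0 → peak 13
Activity 5@3: h1:8  h2:12  h3:9  h4:4  h5:0  h6:0  h7:0  h8:0 → peak 12
Activity 5@4: h1:8  h2:12  h3:8  h4:5  h5:0  h6:0  h7:0  h8:0 → peak 12
Activity 5@5: h1:8  h2:12  h3:8  h4:4  h5:1  h6:0  h7:0  h8:0 → peak 12
Activity 5@6: h1:8  h2:12  h3:8  h4:4  h5:0  h6:1  h7:0  h8:0 → peak 12
Best is Activity 5@1, peak 12.

12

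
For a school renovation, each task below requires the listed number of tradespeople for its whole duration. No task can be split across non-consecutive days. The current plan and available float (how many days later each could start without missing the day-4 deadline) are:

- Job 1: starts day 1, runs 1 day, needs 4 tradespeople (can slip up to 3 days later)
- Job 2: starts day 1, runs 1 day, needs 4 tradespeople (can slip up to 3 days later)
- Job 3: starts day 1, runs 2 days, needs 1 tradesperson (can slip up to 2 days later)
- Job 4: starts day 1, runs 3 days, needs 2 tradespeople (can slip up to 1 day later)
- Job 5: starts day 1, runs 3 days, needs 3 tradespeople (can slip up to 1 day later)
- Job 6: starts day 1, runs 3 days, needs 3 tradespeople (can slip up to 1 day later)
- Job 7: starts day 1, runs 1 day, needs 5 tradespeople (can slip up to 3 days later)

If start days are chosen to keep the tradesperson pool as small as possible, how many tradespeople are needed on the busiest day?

Early-start (Job 1@1, Job 2@1, Job 3@1, Job 4@1, Job 5@1, Job 6@1, Job 7@1) gives peak 22: d1:22  d2:9  d3:8  d4:0.
Shift Job 5→2, Job 6→2, Job 7→4.
Schedule Job 1@1, Job 2@1, Job 3@1, Job 4@1, Job 5@2, Job 6@2, Job 7@4: d1:11  d2:9  d3:8  d4:11 — peak 11.

11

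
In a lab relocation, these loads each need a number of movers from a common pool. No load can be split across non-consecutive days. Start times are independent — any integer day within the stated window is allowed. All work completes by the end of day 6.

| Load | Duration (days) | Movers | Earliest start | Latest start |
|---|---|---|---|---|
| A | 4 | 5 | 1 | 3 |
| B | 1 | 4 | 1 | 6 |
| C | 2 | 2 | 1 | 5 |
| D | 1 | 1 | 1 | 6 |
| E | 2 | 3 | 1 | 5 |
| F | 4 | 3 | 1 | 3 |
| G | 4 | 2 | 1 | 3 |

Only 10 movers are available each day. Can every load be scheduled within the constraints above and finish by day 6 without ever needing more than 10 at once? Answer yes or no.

Schedule A@1, B@1, C@5, D@1, E@5, F@2, G@2: d1:10  d2:10  d3:10  d4:10  d5:10  d6:5 — peak 10 ≤ 10.

yes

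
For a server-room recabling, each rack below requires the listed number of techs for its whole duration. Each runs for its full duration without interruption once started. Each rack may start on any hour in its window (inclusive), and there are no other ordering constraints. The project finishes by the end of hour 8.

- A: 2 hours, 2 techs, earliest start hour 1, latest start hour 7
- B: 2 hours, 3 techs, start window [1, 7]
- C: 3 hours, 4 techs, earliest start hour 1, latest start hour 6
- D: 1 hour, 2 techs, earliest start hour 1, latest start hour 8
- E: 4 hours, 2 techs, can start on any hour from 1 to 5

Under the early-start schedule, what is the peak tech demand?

13

Early-start schedule: A@1, B@1, C@1, D@1, E@1.
Load per hour: hour 1: 13, hour 2: 11, hour 3: 6, hour 4: 2, hour 5: 0, hour 6: 0, hour 7: 0, hour 8: 0.
Peak is 13.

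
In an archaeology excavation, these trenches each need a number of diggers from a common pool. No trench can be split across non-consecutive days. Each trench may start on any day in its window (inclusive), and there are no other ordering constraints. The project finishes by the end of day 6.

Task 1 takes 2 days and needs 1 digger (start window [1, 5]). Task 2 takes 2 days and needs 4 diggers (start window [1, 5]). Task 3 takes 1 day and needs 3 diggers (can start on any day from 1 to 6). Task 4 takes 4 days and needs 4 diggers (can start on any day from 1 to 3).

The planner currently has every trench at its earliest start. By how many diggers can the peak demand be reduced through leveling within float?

Early-start peak: d1:12  d2:9  d3:4  d4:4  d5:0  d6:0 ⇒ 12.
Leveled (Task 1@1, Task 2@1, Task 3@3, Task 4@3): d1:5  d2:5  d3:7  d4:4  d5:4  d6:4 ⇒ 7.
Reduction 12 − 7 = 5.

5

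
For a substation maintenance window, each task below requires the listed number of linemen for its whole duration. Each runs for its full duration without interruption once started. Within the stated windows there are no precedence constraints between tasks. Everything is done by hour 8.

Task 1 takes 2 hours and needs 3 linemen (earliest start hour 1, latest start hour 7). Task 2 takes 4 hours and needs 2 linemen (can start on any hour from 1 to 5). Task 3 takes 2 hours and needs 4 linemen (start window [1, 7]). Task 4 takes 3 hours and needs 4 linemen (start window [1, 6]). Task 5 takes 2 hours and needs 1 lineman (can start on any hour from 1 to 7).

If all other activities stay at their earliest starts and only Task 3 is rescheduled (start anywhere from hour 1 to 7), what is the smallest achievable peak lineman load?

Task 3@1: h1:14  h2:14  h3:6  h4:2  h5:0  h6:0  h7:0  h8:0 → peak 14
Task 3@2: h1:10  h2:14  h3:10  h4:2  h5:0  h6:0  h7:0  h8:0 → peak 14
Task 3@3: h1:10  h2:10  h3:10  h4:6  h5:0  h6:0  h7:0  h8:0 → peak 10
Task 3@4: h1:10  h2:10  h3:6  h4:6  h5:4  h6:0  h7:0  h8:0 → peak 10
Task 3@5: h1:10  h2:10  h3:6  h4:2  h5:4  h6:4  h7:0  h8:0 → peak 10
Task 3@6: h1:10  h2:10  h3:6  h4:2  h5:0  h6:4  h7:4  h8:0 → peak 10
Task 3@7: h1:10  h2:10  h3:6  h4:2  h5:0  h6:0  h7:4  h8:4 → peak 10
Best is Task 3@3, peak 10.

10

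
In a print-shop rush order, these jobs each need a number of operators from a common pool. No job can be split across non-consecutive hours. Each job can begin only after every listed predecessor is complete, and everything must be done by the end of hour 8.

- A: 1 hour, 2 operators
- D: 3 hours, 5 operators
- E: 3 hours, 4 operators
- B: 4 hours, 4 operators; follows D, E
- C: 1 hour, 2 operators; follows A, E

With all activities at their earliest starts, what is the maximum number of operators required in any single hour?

Early-start schedule: A@1, D@1, E@1, B@4, C@4.
Load per hour: hour 1: 11, hour 2: 9, hour 3: 9, hour 4: 6, hour 5: 4, hour 6: 4, hour 7: 4, hour 8: 0.
Peak is 11.

11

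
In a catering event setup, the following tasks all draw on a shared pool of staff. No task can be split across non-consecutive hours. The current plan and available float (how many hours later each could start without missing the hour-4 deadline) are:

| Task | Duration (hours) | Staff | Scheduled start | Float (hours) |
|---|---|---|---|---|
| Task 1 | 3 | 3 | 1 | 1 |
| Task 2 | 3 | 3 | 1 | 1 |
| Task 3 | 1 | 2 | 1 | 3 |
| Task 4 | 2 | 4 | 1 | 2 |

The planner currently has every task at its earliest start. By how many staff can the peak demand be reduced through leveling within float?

2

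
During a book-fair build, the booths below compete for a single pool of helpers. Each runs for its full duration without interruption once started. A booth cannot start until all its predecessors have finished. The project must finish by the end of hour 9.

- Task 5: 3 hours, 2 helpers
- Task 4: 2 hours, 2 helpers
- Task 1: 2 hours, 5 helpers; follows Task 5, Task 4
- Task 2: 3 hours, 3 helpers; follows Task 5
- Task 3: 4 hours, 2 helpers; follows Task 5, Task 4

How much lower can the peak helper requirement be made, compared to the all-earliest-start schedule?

Early-start peak: h1:4  h2:4  h3:2  h4:10  h5:10  h6:5  h7:2  h8:0  h9:0 ⇒ 10.
Leveled (Task 5@1, Task 4@1, Task 1@4, Task 2@6, Task 3@6): h1:4  h2:4  h3:2  h4:5  h5:5  h6:5  h7:5  h8:5  h9:2 ⇒ 5.
Reduction 10 − 5 = 5.

5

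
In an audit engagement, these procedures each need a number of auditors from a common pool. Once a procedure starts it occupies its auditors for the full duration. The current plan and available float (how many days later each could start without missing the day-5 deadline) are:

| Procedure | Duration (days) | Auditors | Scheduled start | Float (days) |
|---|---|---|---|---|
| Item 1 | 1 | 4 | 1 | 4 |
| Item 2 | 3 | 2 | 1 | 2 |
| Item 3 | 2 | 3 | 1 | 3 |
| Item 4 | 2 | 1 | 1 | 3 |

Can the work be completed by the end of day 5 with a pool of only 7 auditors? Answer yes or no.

Schedule Item 1@1, Item 2@2, Item 3@2, Item 4@4: d1:4  d2:5  d3:5  d4:3  d5:1 — peak 5 ≤ 7.

yes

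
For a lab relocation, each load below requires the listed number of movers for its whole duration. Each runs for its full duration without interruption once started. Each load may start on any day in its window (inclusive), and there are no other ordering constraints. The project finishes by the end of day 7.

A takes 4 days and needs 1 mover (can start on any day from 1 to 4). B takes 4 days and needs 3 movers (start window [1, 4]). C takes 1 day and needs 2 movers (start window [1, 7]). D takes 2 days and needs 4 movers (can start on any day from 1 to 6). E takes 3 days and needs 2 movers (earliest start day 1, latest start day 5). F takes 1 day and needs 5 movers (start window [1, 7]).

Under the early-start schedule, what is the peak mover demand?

Early-start schedule: A@1, B@1, C@1, D@1, E@1, F@1.
Load per day: day 1: 17, day 2: 10, day 3: 6, day 4: 4, day 5: 0, day 6: 0, day 7: 0.
Peak is 17.

17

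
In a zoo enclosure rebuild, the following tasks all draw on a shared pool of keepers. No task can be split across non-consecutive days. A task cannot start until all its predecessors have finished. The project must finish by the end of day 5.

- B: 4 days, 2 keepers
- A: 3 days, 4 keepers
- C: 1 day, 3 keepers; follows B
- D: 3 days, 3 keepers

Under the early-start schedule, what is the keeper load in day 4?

2

At early start, day 4 has: B.
Demand: 2 = 2.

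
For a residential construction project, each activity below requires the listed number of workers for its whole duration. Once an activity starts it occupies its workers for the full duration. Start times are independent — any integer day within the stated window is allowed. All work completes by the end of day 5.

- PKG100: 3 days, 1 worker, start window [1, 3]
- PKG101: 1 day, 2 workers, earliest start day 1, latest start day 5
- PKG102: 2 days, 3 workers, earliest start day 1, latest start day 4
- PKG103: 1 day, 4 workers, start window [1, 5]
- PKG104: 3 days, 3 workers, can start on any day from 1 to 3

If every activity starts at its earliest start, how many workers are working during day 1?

At early start, day 1 has: PKG100, PKG101, PKG102, PKG103, PKG104.
Demand: 1 + 2 + 3 + 4 + 3 = 13.

13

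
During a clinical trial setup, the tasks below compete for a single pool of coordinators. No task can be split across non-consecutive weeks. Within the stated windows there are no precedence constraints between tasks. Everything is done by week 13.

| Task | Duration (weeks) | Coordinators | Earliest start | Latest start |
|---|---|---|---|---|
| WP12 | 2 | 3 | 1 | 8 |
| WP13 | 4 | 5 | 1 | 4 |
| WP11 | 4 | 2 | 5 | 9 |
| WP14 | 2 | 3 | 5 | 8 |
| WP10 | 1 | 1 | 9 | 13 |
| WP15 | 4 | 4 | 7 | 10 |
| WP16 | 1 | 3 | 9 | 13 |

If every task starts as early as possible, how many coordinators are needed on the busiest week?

8

Early-start schedule: WP12@1, WP13@1, WP11@5, WP14@5, WP10@9, WP15@7, WP16@9.
Load per week: week 1: 8, week 2: 8, week 3: 5, week 4: 5, week 5: 5, week 6: 5, week 7: 6, week 8: 6, week 9: 8, week 10: 4, week 11: 0, week 12: 0, week 13: 0.
Peak is 8.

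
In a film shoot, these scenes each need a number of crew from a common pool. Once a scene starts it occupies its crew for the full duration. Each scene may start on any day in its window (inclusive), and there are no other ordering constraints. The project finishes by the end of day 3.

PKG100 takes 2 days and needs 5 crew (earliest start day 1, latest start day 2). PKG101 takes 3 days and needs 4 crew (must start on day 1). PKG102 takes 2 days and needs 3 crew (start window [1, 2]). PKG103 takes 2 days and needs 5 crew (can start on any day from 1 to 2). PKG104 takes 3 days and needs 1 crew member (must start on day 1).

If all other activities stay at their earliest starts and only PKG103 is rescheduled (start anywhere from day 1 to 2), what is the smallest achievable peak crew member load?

PKG103@1: d1:18  d2:18  d3:5 → peak 18
PKG103@2: d1:13  d2:18  d3:10 → peak 18
Best is PKG103@1, peak 18.

18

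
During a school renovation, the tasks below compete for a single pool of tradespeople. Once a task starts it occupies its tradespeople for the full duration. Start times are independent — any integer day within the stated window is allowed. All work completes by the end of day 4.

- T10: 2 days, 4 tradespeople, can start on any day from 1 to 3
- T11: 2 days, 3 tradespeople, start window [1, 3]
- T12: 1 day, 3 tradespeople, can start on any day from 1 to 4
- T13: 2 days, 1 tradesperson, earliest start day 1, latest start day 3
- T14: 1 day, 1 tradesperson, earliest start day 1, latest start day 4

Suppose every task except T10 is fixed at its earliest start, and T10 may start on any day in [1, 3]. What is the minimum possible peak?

T10@1: d1:12  d2:8  d3:0  d4:0 → peak 12
T10@2: d1:8  d2:8  d3:4  d4:0 → peak 8
T10@3: d1:8  d2:4  d3:4  d4:4 → peak 8
Best is T10@2, peak 8.

8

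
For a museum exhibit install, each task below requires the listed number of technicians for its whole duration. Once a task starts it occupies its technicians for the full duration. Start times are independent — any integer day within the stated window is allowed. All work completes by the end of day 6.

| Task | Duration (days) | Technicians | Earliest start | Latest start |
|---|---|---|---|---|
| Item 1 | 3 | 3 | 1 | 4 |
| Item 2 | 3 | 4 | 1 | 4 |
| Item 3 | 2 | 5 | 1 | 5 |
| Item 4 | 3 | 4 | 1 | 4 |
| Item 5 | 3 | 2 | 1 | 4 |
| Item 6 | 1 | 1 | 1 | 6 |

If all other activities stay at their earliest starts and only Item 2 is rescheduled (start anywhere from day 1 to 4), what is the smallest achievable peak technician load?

15

Item 2@1: d1:19  d2:18  d3:13  d4:0  d5:0  d6:0 → peak 19
Item 2@2: d1:15  d2:18  d3:13  d4:4  d5:0  d6:0 → peak 18
Item 2@3: d1:15  d2:14  d3:13  d4:4  d5:4  d6:0 → peak 15
Item 2@4: d1:15  d2:14  d3:9  d4:4  d5:4  d6:4 → peak 15
Best is Item 2@3, peak 15.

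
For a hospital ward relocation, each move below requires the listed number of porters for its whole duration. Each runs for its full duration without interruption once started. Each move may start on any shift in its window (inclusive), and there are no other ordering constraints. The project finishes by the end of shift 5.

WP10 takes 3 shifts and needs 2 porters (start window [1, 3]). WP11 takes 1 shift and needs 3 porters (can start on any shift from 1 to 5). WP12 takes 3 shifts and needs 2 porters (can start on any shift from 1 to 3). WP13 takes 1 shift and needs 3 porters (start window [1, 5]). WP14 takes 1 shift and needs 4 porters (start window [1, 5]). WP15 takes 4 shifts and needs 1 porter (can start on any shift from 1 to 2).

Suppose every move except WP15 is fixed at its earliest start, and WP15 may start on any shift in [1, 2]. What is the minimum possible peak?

WP15@1: s1:15  s2:5  s3:5  s4:1  s5:0 → peak 15
WP15@2: s1:14  s2:5  s3:5  s4:1  s5:1 → peak 14
Best is WP15@2, peak 14.

14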